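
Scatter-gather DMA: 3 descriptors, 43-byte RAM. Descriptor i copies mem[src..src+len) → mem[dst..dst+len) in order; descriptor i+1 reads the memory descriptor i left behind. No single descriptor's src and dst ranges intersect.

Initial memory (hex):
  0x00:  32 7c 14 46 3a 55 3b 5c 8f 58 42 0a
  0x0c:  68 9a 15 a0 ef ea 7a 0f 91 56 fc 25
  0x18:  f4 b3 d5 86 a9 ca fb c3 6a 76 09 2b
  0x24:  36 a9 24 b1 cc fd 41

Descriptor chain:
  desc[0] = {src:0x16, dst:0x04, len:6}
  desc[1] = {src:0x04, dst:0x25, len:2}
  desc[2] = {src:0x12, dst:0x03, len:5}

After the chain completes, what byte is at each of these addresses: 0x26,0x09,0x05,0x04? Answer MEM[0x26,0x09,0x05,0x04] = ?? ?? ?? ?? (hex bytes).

D0: mem[0x04..0x09] <- [fc 25 f4 b3 d5 86]
D1: mem[0x25..0x26] <- [fc 25]
D2: mem[0x03..0x07] <- [7a 0f 91 56 fc]
query mem[0x26]=0x25, mem[0x09]=0x86, mem[0x05]=0x91, mem[0x04]=0x0f

MEM[0x26,0x09,0x05,0x04] = 25 86 91 0f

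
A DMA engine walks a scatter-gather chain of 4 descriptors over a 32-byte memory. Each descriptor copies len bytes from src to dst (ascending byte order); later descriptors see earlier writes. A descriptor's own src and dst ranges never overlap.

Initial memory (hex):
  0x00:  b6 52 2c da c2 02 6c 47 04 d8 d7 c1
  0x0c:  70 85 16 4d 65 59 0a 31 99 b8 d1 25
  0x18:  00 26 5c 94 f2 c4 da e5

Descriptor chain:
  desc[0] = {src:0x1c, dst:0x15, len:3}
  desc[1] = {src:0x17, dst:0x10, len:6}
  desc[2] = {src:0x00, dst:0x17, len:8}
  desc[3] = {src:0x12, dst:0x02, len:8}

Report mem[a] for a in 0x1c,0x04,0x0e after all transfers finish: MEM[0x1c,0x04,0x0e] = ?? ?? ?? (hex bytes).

MEM[0x1c,0x04,0x0e] = 02 94 16

#0 dst[0x15+3] := {0xf2,0xc4,0xda}
#1 dst[0x10+6] := {0xda,0x00,0x26,0x5c,0x94,0xf2}
#2 dst[0x17+8] := {0xb6,0x52,0x2c,0xda,0xc2,0x02,0x6c,0x47}
#3 dst[0x02+8] := {0x26,0x5c,0x94,0xf2,0xc4,0xb6,0x52,0x2c}
query mem[0x1c]=0x02, mem[0x04]=0x94, mem[0x0e]=0x16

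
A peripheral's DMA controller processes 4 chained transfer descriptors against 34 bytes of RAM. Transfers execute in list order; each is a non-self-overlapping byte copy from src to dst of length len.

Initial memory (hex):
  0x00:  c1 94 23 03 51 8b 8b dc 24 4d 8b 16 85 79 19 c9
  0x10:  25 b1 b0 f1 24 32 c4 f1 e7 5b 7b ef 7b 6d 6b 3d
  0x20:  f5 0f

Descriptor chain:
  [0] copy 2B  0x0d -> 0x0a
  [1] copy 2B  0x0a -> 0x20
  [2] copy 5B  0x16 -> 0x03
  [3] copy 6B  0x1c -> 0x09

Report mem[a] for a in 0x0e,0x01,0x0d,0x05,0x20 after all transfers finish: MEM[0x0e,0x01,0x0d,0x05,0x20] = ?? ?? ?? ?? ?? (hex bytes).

MEM[0x0e,0x01,0x0d,0x05,0x20] = 19 94 79 e7 79

[0] 0x0d->0x0a len=2 : 79 19
[1] 0x0a->0x20 len=2 : 79 19
[2] 0x16->0x03 len=5 : c4 f1 e7 5b 7b
[3] 0x1c->0x09 len=6 : 7b 6d 6b 3d 79 19
query mem[0x0e]=0x19, mem[0x01]=0x94, mem[0x0d]=0x79, mem[0x05]=0xe7, mem[0x20]=0x79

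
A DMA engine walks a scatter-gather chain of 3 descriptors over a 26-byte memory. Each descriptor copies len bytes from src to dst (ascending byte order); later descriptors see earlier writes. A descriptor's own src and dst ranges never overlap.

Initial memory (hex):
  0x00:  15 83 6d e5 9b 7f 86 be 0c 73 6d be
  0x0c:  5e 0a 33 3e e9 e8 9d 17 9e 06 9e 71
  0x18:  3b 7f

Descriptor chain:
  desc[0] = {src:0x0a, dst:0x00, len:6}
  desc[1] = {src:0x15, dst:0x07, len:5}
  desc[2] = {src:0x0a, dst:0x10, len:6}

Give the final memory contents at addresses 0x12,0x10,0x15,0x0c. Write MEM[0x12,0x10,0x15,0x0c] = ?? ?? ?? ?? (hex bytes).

#0 dst[0x00+6] := {0x6d,0xbe,0x5e,0x0a,0x33,0x3e}
#1 dst[0x07+5] := {0x06,0x9e,0x71,0x3b,0x7f}
#2 dst[0x10+6] := {0x3b,0x7f,0x5e,0x0a,0x33,0x3e}
query mem[0x12]=0x5e, mem[0x10]=0x3b, mem[0x15]=0x3e, mem[0x0c]=0x5e

MEM[0x12,0x10,0x15,0x0c] = 5e 3b 3e 5e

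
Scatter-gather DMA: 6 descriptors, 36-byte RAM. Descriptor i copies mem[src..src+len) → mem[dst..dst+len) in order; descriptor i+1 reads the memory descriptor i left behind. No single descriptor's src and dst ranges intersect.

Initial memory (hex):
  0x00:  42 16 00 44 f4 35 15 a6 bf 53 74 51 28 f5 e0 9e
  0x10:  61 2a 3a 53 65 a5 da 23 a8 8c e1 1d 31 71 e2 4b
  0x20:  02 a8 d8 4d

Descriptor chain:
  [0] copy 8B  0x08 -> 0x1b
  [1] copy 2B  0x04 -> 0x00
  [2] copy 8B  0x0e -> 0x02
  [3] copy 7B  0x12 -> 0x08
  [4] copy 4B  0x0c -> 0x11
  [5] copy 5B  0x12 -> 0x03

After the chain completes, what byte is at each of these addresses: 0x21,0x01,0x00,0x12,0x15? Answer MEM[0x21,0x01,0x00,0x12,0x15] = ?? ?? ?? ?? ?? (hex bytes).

MEM[0x21,0x01,0x00,0x12,0x15] = e0 35 f4 23 a5

#0 dst[0x1b+8] := {0xbf,0x53,0x74,0x51,0x28,0xf5,0xe0,0x9e}
#1 dst[0x00+2] := {0xf4,0x35}
#2 dst[0x02+8] := {0xe0,0x9e,0x61,0x2a,0x3a,0x53,0x65,0xa5}
#3 dst[0x08+7] := {0x3a,0x53,0x65,0xa5,0xda,0x23,0xa8}
#4 dst[0x11+4] := {0xda,0x23,0xa8,0x9e}
#5 dst[0x03+5] := {0x23,0xa8,0x9e,0xa5,0xda}
query mem[0x21]=0xe0, mem[0x01]=0x35, mem[0x00]=0xf4, mem[0x12]=0x23, mem[0x15]=0xa5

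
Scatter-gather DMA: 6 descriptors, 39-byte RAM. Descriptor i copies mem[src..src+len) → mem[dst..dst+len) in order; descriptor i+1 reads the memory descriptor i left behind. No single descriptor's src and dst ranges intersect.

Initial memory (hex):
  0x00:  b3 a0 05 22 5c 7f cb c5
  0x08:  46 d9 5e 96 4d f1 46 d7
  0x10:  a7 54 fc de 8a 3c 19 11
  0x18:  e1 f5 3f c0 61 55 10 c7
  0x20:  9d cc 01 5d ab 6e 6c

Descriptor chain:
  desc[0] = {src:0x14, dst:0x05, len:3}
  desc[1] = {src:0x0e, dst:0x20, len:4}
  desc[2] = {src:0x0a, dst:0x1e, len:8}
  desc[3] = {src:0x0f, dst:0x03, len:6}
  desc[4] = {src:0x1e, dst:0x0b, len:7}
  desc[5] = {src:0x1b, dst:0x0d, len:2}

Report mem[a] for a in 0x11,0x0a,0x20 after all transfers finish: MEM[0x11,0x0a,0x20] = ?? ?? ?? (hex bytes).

MEM[0x11,0x0a,0x20] = a7 5e 4d

#0 dst[0x05+3] := {0x8a,0x3c,0x19}
#1 dst[0x20+4] := {0x46,0xd7,0xa7,0x54}
#2 dst[0x1e+8] := {0x5e,0x96,0x4d,0xf1,0x46,0xd7,0xa7,0x54}
#3 dst[0x03+6] := {0xd7,0xa7,0x54,0xfc,0xde,0x8a}
#4 dst[0x0b+7] := {0x5e,0x96,0x4d,0xf1,0x46,0xd7,0xa7}
#5 dst[0x0d+2] := {0xc0,0x61}
query mem[0x11]=0xa7, mem[0x0a]=0x5e, mem[0x20]=0x4d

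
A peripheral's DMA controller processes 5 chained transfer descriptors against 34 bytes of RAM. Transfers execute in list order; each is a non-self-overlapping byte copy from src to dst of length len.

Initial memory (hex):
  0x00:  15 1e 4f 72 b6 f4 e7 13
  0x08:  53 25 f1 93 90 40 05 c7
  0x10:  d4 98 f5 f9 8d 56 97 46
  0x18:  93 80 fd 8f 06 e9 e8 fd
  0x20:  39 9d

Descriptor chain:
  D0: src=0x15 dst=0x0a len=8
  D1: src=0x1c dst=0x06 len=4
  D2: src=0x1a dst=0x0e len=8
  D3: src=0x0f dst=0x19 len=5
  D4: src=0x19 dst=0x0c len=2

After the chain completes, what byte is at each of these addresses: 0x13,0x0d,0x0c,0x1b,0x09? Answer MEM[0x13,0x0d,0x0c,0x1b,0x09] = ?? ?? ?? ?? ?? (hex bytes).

MEM[0x13,0x0d,0x0c,0x1b,0x09] = fd 06 8f e9 fd

[0] 0x15->0x0a len=8 : 56 97 46 93 80 fd 8f 06
[1] 0x1c->0x06 len=4 : 06 e9 e8 fd
[2] 0x1a->0x0e len=8 : fd 8f 06 e9 e8 fd 39 9d
[3] 0x0f->0x19 len=5 : 8f 06 e9 e8 fd
[4] 0x19->0x0c len=2 : 8f 06
query mem[0x13]=0xfd, mem[0x0d]=0x06, mem[0x0c]=0x8f, mem[0x1b]=0xe9, mem[0x09]=0xfd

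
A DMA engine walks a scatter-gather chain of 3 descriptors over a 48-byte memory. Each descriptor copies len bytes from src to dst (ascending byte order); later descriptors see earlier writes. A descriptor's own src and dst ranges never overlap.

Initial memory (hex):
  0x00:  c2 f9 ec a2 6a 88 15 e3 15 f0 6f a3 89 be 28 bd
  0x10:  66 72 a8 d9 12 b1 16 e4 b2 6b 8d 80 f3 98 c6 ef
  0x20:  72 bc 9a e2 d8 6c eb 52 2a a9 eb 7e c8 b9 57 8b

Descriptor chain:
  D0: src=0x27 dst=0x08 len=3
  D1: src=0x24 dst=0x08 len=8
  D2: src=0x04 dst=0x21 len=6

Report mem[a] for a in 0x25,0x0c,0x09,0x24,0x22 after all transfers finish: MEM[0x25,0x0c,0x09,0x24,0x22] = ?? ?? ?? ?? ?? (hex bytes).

D0: mem[0x08..0x0a] <- [52 2a a9]
D1: mem[0x08..0x0f] <- [d8 6c eb 52 2a a9 eb 7e]
D2: mem[0x21..0x26] <- [6a 88 15 e3 d8 6c]
query mem[0x25]=0xd8, mem[0x0c]=0x2a, mem[0x09]=0x6c, mem[0x24]=0xe3, mem[0x22]=0x88

MEM[0x25,0x0c,0x09,0x24,0x22] = d8 2a 6c e3 88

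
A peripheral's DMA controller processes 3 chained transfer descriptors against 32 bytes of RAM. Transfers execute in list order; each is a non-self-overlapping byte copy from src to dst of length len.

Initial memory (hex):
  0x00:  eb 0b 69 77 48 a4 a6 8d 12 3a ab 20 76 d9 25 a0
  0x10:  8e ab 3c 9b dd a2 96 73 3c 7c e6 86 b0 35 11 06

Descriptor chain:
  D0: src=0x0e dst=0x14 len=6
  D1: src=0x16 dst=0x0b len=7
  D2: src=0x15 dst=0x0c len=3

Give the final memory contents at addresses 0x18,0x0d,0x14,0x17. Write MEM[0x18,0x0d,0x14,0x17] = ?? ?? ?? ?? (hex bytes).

MEM[0x18,0x0d,0x14,0x17] = 3c 8e 25 ab

#0 dst[0x14+6] := {0x25,0xa0,0x8e,0xab,0x3c,0x9b}
#1 dst[0x0b+7] := {0x8e,0xab,0x3c,0x9b,0xe6,0x86,0xb0}
#2 dst[0x0c+3] := {0xa0,0x8e,0xab}
query mem[0x18]=0x3c, mem[0x0d]=0x8e, mem[0x14]=0x25, mem[0x17]=0xab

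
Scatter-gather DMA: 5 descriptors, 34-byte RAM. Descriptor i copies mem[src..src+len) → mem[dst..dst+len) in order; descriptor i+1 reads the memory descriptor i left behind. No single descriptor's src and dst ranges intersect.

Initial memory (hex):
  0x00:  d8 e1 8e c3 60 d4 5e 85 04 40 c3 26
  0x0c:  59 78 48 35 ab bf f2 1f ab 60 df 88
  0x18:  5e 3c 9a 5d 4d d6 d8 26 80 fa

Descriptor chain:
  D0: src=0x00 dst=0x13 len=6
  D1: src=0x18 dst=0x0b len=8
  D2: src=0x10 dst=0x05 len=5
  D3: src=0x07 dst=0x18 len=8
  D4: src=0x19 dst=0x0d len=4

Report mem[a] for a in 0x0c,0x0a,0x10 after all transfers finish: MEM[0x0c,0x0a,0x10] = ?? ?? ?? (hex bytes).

MEM[0x0c,0x0a,0x10] = 3c c3 d4

#0 dst[0x13+6] := {0xd8,0xe1,0x8e,0xc3,0x60,0xd4}
#1 dst[0x0b+8] := {0xd4,0x3c,0x9a,0x5d,0x4d,0xd6,0xd8,0x26}
#2 dst[0x05+5] := {0xd6,0xd8,0x26,0xd8,0xe1}
#3 dst[0x18+8] := {0x26,0xd8,0xe1,0xc3,0xd4,0x3c,0x9a,0x5d}
#4 dst[0x0d+4] := {0xd8,0xe1,0xc3,0xd4}
query mem[0x0c]=0x3c, mem[0x0a]=0xc3, mem[0x10]=0xd4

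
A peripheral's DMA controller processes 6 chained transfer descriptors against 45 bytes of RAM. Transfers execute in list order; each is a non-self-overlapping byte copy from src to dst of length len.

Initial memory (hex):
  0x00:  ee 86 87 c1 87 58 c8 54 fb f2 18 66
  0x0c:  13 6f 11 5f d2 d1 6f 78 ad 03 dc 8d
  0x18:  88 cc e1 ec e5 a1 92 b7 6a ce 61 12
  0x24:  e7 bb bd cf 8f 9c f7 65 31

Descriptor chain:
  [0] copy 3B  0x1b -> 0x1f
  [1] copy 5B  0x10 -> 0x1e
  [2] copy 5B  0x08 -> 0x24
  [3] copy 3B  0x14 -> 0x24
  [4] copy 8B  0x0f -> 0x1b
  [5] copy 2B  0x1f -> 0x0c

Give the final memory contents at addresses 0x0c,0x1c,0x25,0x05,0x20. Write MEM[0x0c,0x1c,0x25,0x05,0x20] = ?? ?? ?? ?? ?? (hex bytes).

MEM[0x0c,0x1c,0x25,0x05,0x20] = 78 d2 03 58 ad

[0] 0x1b->0x1f len=3 : ec e5 a1
[1] 0x10->0x1e len=5 : d2 d1 6f 78 ad
[2] 0x08->0x24 len=5 : fb f2 18 66 13
[3] 0x14->0x24 len=3 : ad 03 dc
[4] 0x0f->0x1b len=8 : 5f d2 d1 6f 78 ad 03 dc
[5] 0x1f->0x0c len=2 : 78 ad
query mem[0x0c]=0x78, mem[0x1c]=0xd2, mem[0x25]=0x03, mem[0x05]=0x58, mem[0x20]=0xad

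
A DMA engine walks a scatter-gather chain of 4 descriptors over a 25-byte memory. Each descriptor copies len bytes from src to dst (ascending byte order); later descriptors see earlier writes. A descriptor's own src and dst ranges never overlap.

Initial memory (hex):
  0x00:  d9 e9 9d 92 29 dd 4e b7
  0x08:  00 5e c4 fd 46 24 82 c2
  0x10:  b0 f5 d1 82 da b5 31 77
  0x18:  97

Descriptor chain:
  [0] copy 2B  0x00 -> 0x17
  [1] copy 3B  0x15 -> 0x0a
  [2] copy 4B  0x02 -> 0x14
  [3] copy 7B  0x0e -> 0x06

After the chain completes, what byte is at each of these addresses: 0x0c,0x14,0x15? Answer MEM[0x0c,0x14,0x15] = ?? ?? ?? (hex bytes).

MEM[0x0c,0x14,0x15] = 9d 9d 92

#0 dst[0x17+2] := {0xd9,0xe9}
#1 dst[0x0a+3] := {0xb5,0x31,0xd9}
#2 dst[0x14+4] := {0x9d,0x92,0x29,0xdd}
#3 dst[0x06+7] := {0x82,0xc2,0xb0,0xf5,0xd1,0x82,0x9d}
query mem[0x0c]=0x9d, mem[0x14]=0x9d, mem[0x15]=0x92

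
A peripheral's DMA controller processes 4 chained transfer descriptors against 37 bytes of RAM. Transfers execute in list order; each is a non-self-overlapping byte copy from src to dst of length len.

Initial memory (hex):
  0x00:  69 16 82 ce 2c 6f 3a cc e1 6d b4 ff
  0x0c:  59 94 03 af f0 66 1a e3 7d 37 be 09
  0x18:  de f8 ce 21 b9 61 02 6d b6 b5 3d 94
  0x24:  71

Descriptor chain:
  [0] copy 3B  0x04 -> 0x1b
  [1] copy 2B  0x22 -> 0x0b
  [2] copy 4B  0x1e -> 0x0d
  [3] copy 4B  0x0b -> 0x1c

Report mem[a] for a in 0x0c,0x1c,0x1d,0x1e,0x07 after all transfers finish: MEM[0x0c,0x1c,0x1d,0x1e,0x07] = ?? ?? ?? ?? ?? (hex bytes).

MEM[0x0c,0x1c,0x1d,0x1e,0x07] = 94 3d 94 02 cc

D0: mem[0x1b..0x1d] <- [2c 6f 3a]
D1: mem[0x0b..0x0c] <- [3d 94]
D2: mem[0x0d..0x10] <- [02 6d b6 b5]
D3: mem[0x1c..0x1f] <- [3d 94 02 6d]
query mem[0x0c]=0x94, mem[0x1c]=0x3d, mem[0x1d]=0x94, mem[0x1e]=0x02, mem[0x07]=0xcc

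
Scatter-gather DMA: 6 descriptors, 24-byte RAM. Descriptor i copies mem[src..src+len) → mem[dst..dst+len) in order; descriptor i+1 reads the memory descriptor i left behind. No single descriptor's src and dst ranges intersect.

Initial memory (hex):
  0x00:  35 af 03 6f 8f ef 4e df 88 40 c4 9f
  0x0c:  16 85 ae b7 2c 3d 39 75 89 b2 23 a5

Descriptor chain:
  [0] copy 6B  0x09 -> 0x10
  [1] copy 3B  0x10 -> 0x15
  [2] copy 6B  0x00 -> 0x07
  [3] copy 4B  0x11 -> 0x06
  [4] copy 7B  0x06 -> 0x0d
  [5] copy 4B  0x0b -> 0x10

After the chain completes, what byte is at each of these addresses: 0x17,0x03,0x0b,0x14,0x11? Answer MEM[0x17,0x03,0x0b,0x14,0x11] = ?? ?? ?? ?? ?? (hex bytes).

D0: mem[0x10..0x15] <- [40 c4 9f 16 85 ae]
D1: mem[0x15..0x17] <- [40 c4 9f]
D2: mem[0x07..0x0c] <- [35 af 03 6f 8f ef]
D3: mem[0x06..0x09] <- [c4 9f 16 85]
D4: mem[0x0d..0x13] <- [c4 9f 16 85 6f 8f ef]
D5: mem[0x10..0x13] <- [8f ef c4 9f]
query mem[0x17]=0x9f, mem[0x03]=0x6f, mem[0x0b]=0x8f, mem[0x14]=0x85, mem[0x11]=0xef

MEM[0x17,0x03,0x0b,0x14,0x11] = 9f 6f 8f 85 ef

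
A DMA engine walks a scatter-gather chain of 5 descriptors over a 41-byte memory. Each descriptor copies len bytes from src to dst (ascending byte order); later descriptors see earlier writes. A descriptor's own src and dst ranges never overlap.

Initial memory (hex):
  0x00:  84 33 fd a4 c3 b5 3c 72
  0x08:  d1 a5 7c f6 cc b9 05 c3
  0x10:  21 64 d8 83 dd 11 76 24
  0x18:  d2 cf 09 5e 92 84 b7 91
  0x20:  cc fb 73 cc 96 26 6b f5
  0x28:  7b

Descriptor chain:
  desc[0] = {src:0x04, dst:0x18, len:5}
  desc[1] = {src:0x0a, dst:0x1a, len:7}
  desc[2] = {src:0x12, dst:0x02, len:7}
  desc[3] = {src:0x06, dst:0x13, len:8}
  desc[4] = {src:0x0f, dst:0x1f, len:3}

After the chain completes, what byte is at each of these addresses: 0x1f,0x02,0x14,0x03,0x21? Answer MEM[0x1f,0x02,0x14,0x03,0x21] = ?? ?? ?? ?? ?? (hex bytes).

D0: mem[0x18..0x1c] <- [c3 b5 3c 72 d1]
D1: mem[0x1a..0x20] <- [7c f6 cc b9 05 c3 21]
D2: mem[0x02..0x08] <- [d8 83 dd 11 76 24 c3]
D3: mem[0x13..0x1a] <- [76 24 c3 a5 7c f6 cc b9]
D4: mem[0x1f..0x21] <- [c3 21 64]
query mem[0x1f]=0xc3, mem[0x02]=0xd8, mem[0x14]=0x24, mem[0x03]=0x83, mem[0x21]=0x64

MEM[0x1f,0x02,0x14,0x03,0x21] = c3 d8 24 83 64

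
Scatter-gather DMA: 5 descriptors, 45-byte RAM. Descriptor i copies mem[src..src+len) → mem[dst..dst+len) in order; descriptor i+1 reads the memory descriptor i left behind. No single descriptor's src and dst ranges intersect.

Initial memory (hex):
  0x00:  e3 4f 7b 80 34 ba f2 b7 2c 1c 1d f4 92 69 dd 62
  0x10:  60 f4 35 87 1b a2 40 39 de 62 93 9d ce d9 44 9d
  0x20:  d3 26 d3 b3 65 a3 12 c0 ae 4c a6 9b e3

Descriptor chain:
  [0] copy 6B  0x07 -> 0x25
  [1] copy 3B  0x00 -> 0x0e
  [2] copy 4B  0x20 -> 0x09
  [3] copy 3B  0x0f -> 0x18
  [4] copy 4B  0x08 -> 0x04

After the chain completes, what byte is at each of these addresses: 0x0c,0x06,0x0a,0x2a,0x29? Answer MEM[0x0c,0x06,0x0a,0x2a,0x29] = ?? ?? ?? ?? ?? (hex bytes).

D0: mem[0x25..0x2a] <- [b7 2c 1c 1d f4 92]
D1: mem[0x0e..0x10] <- [e3 4f 7b]
D2: mem[0x09..0x0c] <- [d3 26 d3 b3]
D3: mem[0x18..0x1a] <- [4f 7b f4]
D4: mem[0x04..0x07] <- [2c d3 26 d3]
query mem[0x0c]=0xb3, mem[0x06]=0x26, mem[0x0a]=0x26, mem[0x2a]=0x92, mem[0x29]=0xf4

MEM[0x0c,0x06,0x0a,0x2a,0x29] = b3 26 26 92 f4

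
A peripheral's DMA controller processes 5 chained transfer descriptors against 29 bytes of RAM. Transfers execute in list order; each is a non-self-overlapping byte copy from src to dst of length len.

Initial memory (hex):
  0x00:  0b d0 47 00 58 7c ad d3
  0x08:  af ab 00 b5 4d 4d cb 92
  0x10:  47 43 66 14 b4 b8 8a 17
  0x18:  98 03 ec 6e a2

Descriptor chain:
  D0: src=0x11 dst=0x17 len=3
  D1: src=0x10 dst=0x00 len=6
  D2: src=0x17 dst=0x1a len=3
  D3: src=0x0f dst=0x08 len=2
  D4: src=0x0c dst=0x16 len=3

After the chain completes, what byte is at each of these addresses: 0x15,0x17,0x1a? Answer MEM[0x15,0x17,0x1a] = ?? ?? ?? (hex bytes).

[0] 0x11->0x17 len=3 : 43 66 14
[1] 0x10->0x00 len=6 : 47 43 66 14 b4 b8
[2] 0x17->0x1a len=3 : 43 66 14
[3] 0x0f->0x08 len=2 : 92 47
[4] 0x0c->0x16 len=3 : 4d 4d cb
query mem[0x15]=0xb8, mem[0x17]=0x4d, mem[0x1a]=0x43

MEM[0x15,0x17,0x1a] = b8 4d 43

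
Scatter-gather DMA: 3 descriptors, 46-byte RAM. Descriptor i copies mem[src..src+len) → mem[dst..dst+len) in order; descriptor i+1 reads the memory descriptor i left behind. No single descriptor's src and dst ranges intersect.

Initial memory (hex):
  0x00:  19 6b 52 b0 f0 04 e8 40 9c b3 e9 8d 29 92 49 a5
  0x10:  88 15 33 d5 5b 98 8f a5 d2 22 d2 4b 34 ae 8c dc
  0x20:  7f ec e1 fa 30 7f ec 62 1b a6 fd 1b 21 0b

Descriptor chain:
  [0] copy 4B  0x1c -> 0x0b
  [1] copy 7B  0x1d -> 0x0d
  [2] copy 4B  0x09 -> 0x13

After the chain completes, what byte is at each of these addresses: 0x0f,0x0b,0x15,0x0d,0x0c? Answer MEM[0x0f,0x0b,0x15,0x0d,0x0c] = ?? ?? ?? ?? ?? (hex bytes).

[0] 0x1c->0x0b len=4 : 34 ae 8c dc
[1] 0x1d->0x0d len=7 : ae 8c dc 7f ec e1 fa
[2] 0x09->0x13 len=4 : b3 e9 34 ae
query mem[0x0f]=0xdc, mem[0x0b]=0x34, mem[0x15]=0x34, mem[0x0d]=0xae, mem[0x0c]=0xae

MEM[0x0f,0x0b,0x15,0x0d,0x0c] = dc 34 34 ae ae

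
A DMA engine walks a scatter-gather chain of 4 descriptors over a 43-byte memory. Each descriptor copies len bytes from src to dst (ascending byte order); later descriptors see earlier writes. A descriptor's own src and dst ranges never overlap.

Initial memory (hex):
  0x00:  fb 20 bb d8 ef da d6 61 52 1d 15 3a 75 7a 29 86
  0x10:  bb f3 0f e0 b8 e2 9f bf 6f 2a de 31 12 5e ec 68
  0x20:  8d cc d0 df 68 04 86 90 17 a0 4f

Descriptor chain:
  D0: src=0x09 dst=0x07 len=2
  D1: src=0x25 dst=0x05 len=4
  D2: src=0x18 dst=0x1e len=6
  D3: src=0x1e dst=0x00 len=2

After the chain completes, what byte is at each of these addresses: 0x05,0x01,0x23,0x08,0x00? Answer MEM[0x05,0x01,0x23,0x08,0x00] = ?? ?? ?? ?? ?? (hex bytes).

#0 dst[0x07+2] := {0x1d,0x15}
#1 dst[0x05+4] := {0x04,0x86,0x90,0x17}
#2 dst[0x1e+6] := {0x6f,0x2a,0xde,0x31,0x12,0x5e}
#3 dst[0x00+2] := {0x6f,0x2a}
query mem[0x05]=0x04, mem[0x01]=0x2a, mem[0x23]=0x5e, mem[0x08]=0x17, mem[0x00]=0x6f

MEM[0x05,0x01,0x23,0x08,0x00] = 04 2a 5e 17 6f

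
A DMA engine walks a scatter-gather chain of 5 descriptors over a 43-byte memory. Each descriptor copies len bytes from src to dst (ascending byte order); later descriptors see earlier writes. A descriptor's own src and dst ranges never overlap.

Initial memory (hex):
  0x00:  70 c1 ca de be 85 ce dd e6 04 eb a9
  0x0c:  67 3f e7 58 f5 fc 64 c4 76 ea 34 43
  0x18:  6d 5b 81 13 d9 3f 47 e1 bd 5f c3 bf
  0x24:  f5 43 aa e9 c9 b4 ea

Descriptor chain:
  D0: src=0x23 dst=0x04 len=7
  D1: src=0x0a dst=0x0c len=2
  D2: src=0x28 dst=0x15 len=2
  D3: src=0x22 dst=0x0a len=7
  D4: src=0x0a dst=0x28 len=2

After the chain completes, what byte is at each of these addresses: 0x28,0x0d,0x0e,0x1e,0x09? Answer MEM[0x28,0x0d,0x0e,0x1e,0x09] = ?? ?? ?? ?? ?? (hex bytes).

  after D0: wrote 7B at 0x04 = bff543aae9c9b4
  after D1: wrote 2B at 0x0c = b4a9
  after D2: wrote 2B at 0x15 = c9b4
  after D3: wrote 7B at 0x0a = c3bff543aae9c9
  after D4: wrote 2B at 0x28 = c3bf
query mem[0x28]=0xc3, mem[0x0d]=0x43, mem[0x0e]=0xaa, mem[0x1e]=0x47, mem[0x09]=0xc9

MEM[0x28,0x0d,0x0e,0x1e,0x09] = c3 43 aa 47 c9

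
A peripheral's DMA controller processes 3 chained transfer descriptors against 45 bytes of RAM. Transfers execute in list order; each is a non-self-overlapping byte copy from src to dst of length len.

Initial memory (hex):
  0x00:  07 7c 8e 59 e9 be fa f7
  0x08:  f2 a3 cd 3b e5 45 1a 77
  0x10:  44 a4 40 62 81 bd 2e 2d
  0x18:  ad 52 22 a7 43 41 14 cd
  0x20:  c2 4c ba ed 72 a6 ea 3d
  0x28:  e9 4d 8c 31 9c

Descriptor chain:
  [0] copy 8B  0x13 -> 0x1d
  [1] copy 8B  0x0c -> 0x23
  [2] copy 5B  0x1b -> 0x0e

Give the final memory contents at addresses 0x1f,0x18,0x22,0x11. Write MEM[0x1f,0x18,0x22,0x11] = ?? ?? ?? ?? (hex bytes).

  after D0: wrote 8B at 0x1d = 6281bd2e2dad5222
  after D1: wrote 8B at 0x23 = e5451a7744a44062
  after D2: wrote 5B at 0x0e = a7436281bd
query mem[0x1f]=0xbd, mem[0x18]=0xad, mem[0x22]=0xad, mem[0x11]=0x81

MEM[0x1f,0x18,0x22,0x11] = bd ad ad 81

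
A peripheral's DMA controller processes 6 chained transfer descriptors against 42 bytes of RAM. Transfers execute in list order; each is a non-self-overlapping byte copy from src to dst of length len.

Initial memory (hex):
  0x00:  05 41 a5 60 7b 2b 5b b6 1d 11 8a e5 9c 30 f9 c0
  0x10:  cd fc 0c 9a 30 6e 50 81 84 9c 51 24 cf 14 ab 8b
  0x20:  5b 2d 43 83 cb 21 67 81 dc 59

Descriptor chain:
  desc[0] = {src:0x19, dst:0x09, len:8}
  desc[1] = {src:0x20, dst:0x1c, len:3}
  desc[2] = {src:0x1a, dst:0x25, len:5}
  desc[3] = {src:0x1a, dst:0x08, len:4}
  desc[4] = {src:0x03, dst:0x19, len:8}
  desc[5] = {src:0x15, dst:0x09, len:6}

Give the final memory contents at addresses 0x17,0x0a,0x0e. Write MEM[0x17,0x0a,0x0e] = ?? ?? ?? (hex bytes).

D0: mem[0x09..0x10] <- [9c 51 24 cf 14 ab 8b 5b]
D1: mem[0x1c..0x1e] <- [5b 2d 43]
D2: mem[0x25..0x29] <- [51 24 5b 2d 43]
D3: mem[0x08..0x0b] <- [51 24 5b 2d]
D4: mem[0x19..0x20] <- [60 7b 2b 5b b6 51 24 5b]
D5: mem[0x09..0x0e] <- [6e 50 81 84 60 7b]
query mem[0x17]=0x81, mem[0x0a]=0x50, mem[0x0e]=0x7b

MEM[0x17,0x0a,0x0e] = 81 50 7b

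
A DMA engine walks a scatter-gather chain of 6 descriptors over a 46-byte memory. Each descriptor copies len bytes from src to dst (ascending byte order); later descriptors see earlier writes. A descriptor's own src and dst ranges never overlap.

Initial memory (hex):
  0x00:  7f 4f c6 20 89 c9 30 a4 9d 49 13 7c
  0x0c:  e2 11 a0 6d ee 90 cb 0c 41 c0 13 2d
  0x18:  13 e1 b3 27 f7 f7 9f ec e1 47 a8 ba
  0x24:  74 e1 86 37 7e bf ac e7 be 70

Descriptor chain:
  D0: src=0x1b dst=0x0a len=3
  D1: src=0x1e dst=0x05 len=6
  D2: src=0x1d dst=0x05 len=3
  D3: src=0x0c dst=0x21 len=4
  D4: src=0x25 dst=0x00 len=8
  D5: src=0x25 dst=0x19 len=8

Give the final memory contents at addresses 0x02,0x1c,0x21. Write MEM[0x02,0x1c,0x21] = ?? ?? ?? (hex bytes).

D0: mem[0x0a..0x0c] <- [27 f7 f7]
D1: mem[0x05..0x0a] <- [9f ec e1 47 a8 ba]
D2: mem[0x05..0x07] <- [f7 9f ec]
D3: mem[0x21..0x24] <- [f7 11 a0 6d]
D4: mem[0x00..0x07] <- [e1 86 37 7e bf ac e7 be]
D5: mem[0x19..0x20] <- [e1 86 37 7e bf ac e7 be]
query mem[0x02]=0x37, mem[0x1c]=0x7e, mem[0x21]=0xf7

MEM[0x02,0x1c,0x21] = 37 7e f7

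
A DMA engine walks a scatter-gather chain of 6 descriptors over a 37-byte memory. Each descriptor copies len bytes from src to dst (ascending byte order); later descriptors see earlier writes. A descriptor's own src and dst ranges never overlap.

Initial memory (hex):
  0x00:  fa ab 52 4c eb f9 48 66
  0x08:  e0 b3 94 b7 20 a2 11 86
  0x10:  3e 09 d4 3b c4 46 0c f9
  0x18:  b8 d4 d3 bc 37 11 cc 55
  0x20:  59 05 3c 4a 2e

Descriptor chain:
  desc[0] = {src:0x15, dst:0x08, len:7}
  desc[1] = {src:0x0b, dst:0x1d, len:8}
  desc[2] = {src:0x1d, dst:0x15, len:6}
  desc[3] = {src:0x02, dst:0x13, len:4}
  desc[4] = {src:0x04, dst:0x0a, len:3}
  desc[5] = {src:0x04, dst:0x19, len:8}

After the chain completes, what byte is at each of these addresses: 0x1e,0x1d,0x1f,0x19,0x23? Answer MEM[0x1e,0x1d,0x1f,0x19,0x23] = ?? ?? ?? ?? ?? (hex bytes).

MEM[0x1e,0x1d,0x1f,0x19,0x23] = 0c 46 eb eb 09

  after D0: wrote 7B at 0x08 = 460cf9b8d4d3bc
  after D1: wrote 8B at 0x1d = b8d4d3bc863e09d4
  after D2: wrote 6B at 0x15 = b8d4d3bc863e
  after D3: wrote 4B at 0x13 = 524cebf9
  after D4: wrote 3B at 0x0a = ebf948
  after D5: wrote 8B at 0x19 = ebf94866460cebf9
query mem[0x1e]=0x0c, mem[0x1d]=0x46, mem[0x1f]=0xeb, mem[0x19]=0xeb, mem[0x23]=0x09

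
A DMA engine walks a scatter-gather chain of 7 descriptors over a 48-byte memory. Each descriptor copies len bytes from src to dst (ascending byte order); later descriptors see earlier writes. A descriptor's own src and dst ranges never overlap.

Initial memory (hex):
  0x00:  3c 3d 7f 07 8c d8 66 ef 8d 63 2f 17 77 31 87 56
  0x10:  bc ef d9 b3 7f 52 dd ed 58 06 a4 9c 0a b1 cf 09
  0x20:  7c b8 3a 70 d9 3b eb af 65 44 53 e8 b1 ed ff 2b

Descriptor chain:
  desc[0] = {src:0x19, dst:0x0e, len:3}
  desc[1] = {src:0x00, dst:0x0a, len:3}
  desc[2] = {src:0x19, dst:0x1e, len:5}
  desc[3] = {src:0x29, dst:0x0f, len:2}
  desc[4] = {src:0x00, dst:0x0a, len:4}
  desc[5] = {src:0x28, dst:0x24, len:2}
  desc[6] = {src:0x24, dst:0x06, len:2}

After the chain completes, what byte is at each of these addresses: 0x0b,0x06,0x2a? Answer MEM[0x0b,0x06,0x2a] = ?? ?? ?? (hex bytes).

MEM[0x0b,0x06,0x2a] = 3d 65 53

#0 dst[0x0e+3] := {0x06,0xa4,0x9c}
#1 dst[0x0a+3] := {0x3c,0x3d,0x7f}
#2 dst[0x1e+5] := {0x06,0xa4,0x9c,0x0a,0xb1}
#3 dst[0x0f+2] := {0x44,0x53}
#4 dst[0x0a+4] := {0x3c,0x3d,0x7f,0x07}
#5 dst[0x24+2] := {0x65,0x44}
#6 dst[0x06+2] := {0x65,0x44}
query mem[0x0b]=0x3d, mem[0x06]=0x65, mem[0x2a]=0x53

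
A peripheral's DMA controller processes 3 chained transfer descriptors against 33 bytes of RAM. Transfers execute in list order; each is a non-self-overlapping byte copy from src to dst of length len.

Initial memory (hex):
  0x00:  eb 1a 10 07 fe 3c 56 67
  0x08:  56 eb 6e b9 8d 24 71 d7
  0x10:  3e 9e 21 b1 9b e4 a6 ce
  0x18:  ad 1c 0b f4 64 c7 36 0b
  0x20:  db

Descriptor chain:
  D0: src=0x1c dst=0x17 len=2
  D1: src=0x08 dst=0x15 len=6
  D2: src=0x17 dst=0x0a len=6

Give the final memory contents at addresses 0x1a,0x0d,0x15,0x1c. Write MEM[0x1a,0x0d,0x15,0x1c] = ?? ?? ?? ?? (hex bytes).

D0: mem[0x17..0x18] <- [64 c7]
D1: mem[0x15..0x1a] <- [56 eb 6e b9 8d 24]
D2: mem[0x0a..0x0f] <- [6e b9 8d 24 f4 64]
query mem[0x1a]=0x24, mem[0x0d]=0x24, mem[0x15]=0x56, mem[0x1c]=0x64

MEM[0x1a,0x0d,0x15,0x1c] = 24 24 56 64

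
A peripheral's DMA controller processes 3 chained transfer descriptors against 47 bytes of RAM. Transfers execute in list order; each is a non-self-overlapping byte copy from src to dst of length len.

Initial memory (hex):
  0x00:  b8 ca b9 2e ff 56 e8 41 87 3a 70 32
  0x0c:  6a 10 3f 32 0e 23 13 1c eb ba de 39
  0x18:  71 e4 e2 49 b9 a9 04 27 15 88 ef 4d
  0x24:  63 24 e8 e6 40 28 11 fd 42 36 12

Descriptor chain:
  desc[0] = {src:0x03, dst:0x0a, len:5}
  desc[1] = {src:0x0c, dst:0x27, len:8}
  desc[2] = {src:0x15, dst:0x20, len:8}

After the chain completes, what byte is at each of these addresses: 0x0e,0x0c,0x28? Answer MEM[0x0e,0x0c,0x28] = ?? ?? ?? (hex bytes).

MEM[0x0e,0x0c,0x28] = 41 56 e8

[0] 0x03->0x0a len=5 : 2e ff 56 e8 41
[1] 0x0c->0x27 len=8 : 56 e8 41 32 0e 23 13 1c
[2] 0x15->0x20 len=8 : ba de 39 71 e4 e2 49 b9
query mem[0x0e]=0x41, mem[0x0c]=0x56, mem[0x28]=0xe8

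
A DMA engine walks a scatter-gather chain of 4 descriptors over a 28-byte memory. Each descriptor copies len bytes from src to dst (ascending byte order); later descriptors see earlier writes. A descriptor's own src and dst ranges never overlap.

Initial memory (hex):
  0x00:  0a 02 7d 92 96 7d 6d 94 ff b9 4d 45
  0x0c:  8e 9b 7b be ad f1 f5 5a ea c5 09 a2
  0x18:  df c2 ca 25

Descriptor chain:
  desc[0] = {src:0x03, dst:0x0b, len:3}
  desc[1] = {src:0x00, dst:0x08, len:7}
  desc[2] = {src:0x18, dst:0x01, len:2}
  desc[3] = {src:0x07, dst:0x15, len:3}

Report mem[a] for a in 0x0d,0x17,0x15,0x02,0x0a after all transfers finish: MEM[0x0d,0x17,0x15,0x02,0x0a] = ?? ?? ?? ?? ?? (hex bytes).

MEM[0x0d,0x17,0x15,0x02,0x0a] = 7d 02 94 c2 7d

[0] 0x03->0x0b len=3 : 92 96 7d
[1] 0x00->0x08 len=7 : 0a 02 7d 92 96 7d 6d
[2] 0x18->0x01 len=2 : df c2
[3] 0x07->0x15 len=3 : 94 0a 02
query mem[0x0d]=0x7d, mem[0x17]=0x02, mem[0x15]=0x94, mem[0x02]=0xc2, mem[0x0a]=0x7d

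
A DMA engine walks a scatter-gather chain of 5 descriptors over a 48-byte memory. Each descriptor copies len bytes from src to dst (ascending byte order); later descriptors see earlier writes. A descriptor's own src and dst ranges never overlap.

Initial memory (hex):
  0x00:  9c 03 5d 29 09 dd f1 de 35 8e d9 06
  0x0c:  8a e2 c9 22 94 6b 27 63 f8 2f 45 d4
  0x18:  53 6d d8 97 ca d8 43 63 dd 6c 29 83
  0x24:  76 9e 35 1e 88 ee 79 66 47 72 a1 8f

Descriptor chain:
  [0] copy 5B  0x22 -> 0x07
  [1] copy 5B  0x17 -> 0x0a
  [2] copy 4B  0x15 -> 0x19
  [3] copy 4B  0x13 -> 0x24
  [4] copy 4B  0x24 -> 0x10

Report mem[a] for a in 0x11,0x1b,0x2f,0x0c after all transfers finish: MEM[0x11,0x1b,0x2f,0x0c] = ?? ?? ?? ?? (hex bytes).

  after D0: wrote 5B at 0x07 = 2983769e35
  after D1: wrote 5B at 0x0a = d4536dd897
  after D2: wrote 4B at 0x19 = 2f45d453
  after D3: wrote 4B at 0x24 = 63f82f45
  after D4: wrote 4B at 0x10 = 63f82f45
query mem[0x11]=0xf8, mem[0x1b]=0xd4, mem[0x2f]=0x8f, mem[0x0c]=0x6d

MEM[0x11,0x1b,0x2f,0x0c] = f8 d4 8f 6d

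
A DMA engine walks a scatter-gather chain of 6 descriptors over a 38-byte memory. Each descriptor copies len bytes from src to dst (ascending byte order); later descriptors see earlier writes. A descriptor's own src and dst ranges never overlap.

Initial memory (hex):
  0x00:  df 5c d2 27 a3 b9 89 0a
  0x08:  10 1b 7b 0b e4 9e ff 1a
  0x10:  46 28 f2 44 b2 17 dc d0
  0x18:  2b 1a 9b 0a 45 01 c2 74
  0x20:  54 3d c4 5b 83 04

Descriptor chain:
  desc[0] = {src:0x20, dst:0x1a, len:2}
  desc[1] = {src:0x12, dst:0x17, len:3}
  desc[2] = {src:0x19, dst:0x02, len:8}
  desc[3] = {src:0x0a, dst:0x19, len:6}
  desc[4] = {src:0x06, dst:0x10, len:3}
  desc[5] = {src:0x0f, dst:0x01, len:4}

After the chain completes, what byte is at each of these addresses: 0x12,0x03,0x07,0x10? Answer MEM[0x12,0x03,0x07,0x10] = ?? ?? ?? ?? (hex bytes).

MEM[0x12,0x03,0x07,0x10] = 74 c2 c2 01

  after D0: wrote 2B at 0x1a = 543d
  after D1: wrote 3B at 0x17 = f244b2
  after D2: wrote 8B at 0x02 = b2543d4501c27454
  after D3: wrote 6B at 0x19 = 7b0be49eff1a
  after D4: wrote 3B at 0x10 = 01c274
  after D5: wrote 4B at 0x01 = 1a01c274
query mem[0x12]=0x74, mem[0x03]=0xc2, mem[0x07]=0xc2, mem[0x10]=0x01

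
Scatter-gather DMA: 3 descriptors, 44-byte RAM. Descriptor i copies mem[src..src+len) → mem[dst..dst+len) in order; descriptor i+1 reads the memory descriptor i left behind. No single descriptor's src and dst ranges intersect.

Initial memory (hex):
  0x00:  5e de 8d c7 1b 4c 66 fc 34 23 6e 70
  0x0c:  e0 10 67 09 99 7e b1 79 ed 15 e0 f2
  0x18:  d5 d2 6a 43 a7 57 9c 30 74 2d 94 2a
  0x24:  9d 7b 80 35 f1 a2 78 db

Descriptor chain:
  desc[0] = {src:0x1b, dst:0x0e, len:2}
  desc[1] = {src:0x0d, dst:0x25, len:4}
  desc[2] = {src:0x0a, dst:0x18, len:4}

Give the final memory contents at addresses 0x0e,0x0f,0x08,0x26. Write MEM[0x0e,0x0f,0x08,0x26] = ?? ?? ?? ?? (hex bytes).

D0: mem[0x0e..0x0f] <- [43 a7]
D1: mem[0x25..0x28] <- [10 43 a7 99]
D2: mem[0x18..0x1b] <- [6e 70 e0 10]
query mem[0x0e]=0x43, mem[0x0f]=0xa7, mem[0x08]=0x34, mem[0x26]=0x43

MEM[0x0e,0x0f,0x08,0x26] = 43 a7 34 43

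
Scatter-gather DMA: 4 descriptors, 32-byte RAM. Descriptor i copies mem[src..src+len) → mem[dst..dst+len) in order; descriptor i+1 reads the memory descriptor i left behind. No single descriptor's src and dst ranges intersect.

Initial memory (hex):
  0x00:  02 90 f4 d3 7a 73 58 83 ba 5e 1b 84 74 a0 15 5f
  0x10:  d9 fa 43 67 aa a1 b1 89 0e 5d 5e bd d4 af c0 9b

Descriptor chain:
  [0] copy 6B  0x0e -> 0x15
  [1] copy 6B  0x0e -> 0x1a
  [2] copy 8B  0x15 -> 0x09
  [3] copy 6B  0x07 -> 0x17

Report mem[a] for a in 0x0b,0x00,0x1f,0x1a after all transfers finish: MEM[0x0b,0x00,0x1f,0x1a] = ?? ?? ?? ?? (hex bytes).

  after D0: wrote 6B at 0x15 = 155fd9fa4367
  after D1: wrote 6B at 0x1a = 155fd9fa4367
  after D2: wrote 8B at 0x09 = 155fd9fa43155fd9
  after D3: wrote 6B at 0x17 = 83ba155fd9fa
query mem[0x0b]=0xd9, mem[0x00]=0x02, mem[0x1f]=0x67, mem[0x1a]=0x5f

MEM[0x0b,0x00,0x1f,0x1a] = d9 02 67 5f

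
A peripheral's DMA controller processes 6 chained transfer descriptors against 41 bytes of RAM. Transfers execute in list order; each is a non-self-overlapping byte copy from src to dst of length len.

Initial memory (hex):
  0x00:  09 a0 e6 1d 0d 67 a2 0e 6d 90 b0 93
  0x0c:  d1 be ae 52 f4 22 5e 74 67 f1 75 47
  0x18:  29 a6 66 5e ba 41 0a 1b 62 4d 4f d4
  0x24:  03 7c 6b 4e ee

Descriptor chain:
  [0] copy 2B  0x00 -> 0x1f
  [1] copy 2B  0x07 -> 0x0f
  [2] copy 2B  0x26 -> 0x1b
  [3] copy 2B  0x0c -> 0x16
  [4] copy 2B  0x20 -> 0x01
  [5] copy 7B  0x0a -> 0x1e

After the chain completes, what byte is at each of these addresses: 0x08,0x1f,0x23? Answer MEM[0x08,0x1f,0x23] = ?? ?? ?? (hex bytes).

MEM[0x08,0x1f,0x23] = 6d 93 0e

#0 dst[0x1f+2] := {0x09,0xa0}
#1 dst[0x0f+2] := {0x0e,0x6d}
#2 dst[0x1b+2] := {0x6b,0x4e}
#3 dst[0x16+2] := {0xd1,0xbe}
#4 dst[0x01+2] := {0xa0,0x4d}
#5 dst[0x1e+7] := {0xb0,0x93,0xd1,0xbe,0xae,0x0e,0x6d}
query mem[0x08]=0x6d, mem[0x1f]=0x93, mem[0x23]=0x0e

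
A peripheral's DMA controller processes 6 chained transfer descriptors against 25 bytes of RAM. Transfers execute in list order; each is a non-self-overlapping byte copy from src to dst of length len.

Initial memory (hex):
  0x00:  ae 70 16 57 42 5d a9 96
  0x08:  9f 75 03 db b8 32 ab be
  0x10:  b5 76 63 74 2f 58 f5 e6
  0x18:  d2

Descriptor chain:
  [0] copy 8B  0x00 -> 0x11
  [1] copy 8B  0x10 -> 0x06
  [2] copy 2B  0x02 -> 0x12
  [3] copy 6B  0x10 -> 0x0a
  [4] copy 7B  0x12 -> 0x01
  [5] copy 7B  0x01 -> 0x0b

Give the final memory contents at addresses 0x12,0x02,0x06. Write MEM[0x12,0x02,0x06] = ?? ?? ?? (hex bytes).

[0] 0x00->0x11 len=8 : ae 70 16 57 42 5d a9 96
[1] 0x10->0x06 len=8 : b5 ae 70 16 57 42 5d a9
[2] 0x02->0x12 len=2 : 16 57
[3] 0x10->0x0a len=6 : b5 ae 16 57 57 42
[4] 0x12->0x01 len=7 : 16 57 57 42 5d a9 96
[5] 0x01->0x0b len=7 : 16 57 57 42 5d a9 96
query mem[0x12]=0x16, mem[0x02]=0x57, mem[0x06]=0xa9

MEM[0x12,0x02,0x06] = 16 57 a9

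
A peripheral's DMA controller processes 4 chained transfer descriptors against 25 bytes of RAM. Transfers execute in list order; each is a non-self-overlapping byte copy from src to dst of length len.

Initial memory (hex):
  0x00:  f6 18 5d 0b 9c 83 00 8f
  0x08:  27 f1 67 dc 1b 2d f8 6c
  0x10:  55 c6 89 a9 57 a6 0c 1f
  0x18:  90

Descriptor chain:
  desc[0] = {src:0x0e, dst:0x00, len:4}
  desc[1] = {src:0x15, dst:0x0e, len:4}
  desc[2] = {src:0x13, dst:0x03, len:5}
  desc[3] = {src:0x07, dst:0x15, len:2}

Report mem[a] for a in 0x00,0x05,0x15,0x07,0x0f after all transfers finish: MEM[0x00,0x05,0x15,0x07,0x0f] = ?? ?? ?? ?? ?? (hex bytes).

  after D0: wrote 4B at 0x00 = f86c55c6
  after D1: wrote 4B at 0x0e = a60c1f90
  after D2: wrote 5B at 0x03 = a957a60c1f
  after D3: wrote 2B at 0x15 = 1f27
query mem[0x00]=0xf8, mem[0x05]=0xa6, mem[0x15]=0x1f, mem[0x07]=0x1f, mem[0x0f]=0x0c

MEM[0x00,0x05,0x15,0x07,0x0f] = f8 a6 1f 1f 0c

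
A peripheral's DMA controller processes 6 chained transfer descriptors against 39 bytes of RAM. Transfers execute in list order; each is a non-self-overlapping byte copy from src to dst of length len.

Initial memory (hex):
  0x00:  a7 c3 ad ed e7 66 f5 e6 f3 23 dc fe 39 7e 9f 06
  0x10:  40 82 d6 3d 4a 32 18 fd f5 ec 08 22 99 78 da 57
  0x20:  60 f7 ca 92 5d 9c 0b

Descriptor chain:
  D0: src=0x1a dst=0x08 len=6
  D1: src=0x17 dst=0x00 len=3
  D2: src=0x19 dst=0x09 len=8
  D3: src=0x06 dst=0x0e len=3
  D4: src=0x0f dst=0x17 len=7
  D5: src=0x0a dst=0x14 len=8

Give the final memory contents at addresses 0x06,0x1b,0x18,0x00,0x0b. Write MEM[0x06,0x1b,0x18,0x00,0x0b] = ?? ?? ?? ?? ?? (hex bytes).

[0] 0x1a->0x08 len=6 : 08 22 99 78 da 57
[1] 0x17->0x00 len=3 : fd f5 ec
[2] 0x19->0x09 len=8 : ec 08 22 99 78 da 57 60
[3] 0x06->0x0e len=3 : f5 e6 08
[4] 0x0f->0x17 len=7 : e6 08 82 d6 3d 4a 32
[5] 0x0a->0x14 len=8 : 08 22 99 78 f5 e6 08 82
query mem[0x06]=0xf5, mem[0x1b]=0x82, mem[0x18]=0xf5, mem[0x00]=0xfd, mem[0x0b]=0x22

MEM[0x06,0x1b,0x18,0x00,0x0b] = f5 82 f5 fd 22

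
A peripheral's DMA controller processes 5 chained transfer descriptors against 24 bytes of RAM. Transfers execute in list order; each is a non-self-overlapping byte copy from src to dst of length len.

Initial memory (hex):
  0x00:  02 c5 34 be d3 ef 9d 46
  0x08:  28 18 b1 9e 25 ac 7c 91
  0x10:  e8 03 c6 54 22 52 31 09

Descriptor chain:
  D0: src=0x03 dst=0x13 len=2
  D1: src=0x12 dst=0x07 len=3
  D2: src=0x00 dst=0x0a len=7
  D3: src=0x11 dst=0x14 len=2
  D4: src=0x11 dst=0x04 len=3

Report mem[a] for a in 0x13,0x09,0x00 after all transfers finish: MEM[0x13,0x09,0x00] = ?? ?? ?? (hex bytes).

MEM[0x13,0x09,0x00] = be d3 02

D0: mem[0x13..0x14] <- [be d3]
D1: mem[0x07..0x09] <- [c6 be d3]
D2: mem[0x0a..0x10] <- [02 c5 34 be d3 ef 9d]
D3: mem[0x14..0x15] <- [03 c6]
D4: mem[0x04..0x06] <- [03 c6 be]
query mem[0x13]=0xbe, mem[0x09]=0xd3, mem[0x00]=0x02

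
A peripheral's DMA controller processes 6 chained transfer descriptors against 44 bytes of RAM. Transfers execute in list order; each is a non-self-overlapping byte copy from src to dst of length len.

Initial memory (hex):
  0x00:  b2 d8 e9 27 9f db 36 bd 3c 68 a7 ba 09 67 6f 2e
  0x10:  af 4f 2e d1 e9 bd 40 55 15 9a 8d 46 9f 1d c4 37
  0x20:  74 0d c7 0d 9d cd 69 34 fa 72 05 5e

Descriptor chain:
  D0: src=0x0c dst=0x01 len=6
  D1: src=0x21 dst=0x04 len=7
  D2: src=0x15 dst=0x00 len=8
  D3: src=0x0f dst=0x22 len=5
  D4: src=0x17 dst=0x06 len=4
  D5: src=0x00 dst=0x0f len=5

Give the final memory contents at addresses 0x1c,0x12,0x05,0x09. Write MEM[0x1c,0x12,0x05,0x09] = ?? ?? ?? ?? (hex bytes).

MEM[0x1c,0x12,0x05,0x09] = 9f 15 8d 8d

[0] 0x0c->0x01 len=6 : 09 67 6f 2e af 4f
[1] 0x21->0x04 len=7 : 0d c7 0d 9d cd 69 34
[2] 0x15->0x00 len=8 : bd 40 55 15 9a 8d 46 9f
[3] 0x0f->0x22 len=5 : 2e af 4f 2e d1
[4] 0x17->0x06 len=4 : 55 15 9a 8d
[5] 0x00->0x0f len=5 : bd 40 55 15 9a
query mem[0x1c]=0x9f, mem[0x12]=0x15, mem[0x05]=0x8d, mem[0x09]=0x8d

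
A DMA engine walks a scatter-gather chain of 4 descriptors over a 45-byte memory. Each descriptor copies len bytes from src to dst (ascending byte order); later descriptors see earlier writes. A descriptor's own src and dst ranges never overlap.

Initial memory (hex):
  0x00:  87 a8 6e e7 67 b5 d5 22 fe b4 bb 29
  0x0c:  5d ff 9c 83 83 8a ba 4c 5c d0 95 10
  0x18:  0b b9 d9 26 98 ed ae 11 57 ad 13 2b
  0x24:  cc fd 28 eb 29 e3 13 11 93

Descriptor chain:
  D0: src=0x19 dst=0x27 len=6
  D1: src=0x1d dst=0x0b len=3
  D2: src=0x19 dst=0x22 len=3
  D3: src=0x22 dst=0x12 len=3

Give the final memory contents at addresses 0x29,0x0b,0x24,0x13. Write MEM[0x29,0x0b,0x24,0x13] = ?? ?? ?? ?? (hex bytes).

MEM[0x29,0x0b,0x24,0x13] = 26 ed 26 d9

#0 dst[0x27+6] := {0xb9,0xd9,0x26,0x98,0xed,0xae}
#1 dst[0x0b+3] := {0xed,0xae,0x11}
#2 dst[0x22+3] := {0xb9,0xd9,0x26}
#3 dst[0x12+3] := {0xb9,0xd9,0x26}
query mem[0x29]=0x26, mem[0x0b]=0xed, mem[0x24]=0x26, mem[0x13]=0xd9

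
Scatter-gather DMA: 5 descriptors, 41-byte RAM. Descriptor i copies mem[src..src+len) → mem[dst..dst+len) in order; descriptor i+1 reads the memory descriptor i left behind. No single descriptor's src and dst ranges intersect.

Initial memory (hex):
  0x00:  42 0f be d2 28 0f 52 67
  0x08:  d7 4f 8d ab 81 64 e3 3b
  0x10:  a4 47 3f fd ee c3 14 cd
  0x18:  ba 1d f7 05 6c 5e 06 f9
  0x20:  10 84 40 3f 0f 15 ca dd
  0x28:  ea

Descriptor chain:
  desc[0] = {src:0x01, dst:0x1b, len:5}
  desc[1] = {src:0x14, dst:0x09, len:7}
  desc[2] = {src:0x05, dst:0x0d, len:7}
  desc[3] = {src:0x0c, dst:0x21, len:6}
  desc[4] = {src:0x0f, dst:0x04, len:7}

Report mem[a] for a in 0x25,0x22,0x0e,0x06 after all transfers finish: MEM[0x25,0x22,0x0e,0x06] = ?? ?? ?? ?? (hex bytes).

#0 dst[0x1b+5] := {0x0f,0xbe,0xd2,0x28,0x0f}
#1 dst[0x09+7] := {0xee,0xc3,0x14,0xcd,0xba,0x1d,0xf7}
#2 dst[0x0d+7] := {0x0f,0x52,0x67,0xd7,0xee,0xc3,0x14}
#3 dst[0x21+6] := {0xcd,0x0f,0x52,0x67,0xd7,0xee}
#4 dst[0x04+7] := {0x67,0xd7,0xee,0xc3,0x14,0xee,0xc3}
query mem[0x25]=0xd7, mem[0x22]=0x0f, mem[0x0e]=0x52, mem[0x06]=0xee

MEM[0x25,0x22,0x0e,0x06] = d7 0f 52 ee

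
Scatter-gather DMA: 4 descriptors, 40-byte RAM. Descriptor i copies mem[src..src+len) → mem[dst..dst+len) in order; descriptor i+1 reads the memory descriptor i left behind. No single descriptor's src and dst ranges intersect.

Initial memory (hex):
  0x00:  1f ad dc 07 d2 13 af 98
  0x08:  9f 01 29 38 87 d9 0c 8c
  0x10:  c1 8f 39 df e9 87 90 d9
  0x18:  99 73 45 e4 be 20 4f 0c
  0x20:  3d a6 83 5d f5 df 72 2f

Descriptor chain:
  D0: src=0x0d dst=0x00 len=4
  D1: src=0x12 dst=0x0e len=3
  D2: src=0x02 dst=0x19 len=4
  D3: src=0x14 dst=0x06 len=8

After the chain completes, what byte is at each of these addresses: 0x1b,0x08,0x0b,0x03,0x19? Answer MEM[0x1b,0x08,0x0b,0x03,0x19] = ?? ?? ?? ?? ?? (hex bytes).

D0: mem[0x00..0x03] <- [d9 0c 8c c1]
D1: mem[0x0e..0x10] <- [39 df e9]
D2: mem[0x19..0x1c] <- [8c c1 d2 13]
D3: mem[0x06..0x0d] <- [e9 87 90 d9 99 8c c1 d2]
query mem[0x1b]=0xd2, mem[0x08]=0x90, mem[0x0b]=0x8c, mem[0x03]=0xc1, mem[0x19]=0x8c

MEM[0x1b,0x08,0x0b,0x03,0x19] = d2 90 8c c1 8c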